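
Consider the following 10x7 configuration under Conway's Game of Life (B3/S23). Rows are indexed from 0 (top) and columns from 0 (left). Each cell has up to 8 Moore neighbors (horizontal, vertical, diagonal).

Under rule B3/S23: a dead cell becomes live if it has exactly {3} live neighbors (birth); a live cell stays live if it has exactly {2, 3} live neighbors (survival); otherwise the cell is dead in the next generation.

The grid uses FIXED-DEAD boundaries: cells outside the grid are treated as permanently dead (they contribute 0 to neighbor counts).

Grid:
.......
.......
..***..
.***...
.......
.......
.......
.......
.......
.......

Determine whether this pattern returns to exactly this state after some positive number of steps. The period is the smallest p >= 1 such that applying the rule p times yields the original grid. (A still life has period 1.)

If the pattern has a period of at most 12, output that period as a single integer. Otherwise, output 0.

Answer: 2

Derivation:
Simulating and comparing each generation to the original:
Gen 0 (original, given above): 6 live cells
Gen 1: 6 live cells, differs from original
Gen 2: 6 live cells, MATCHES original -> period = 2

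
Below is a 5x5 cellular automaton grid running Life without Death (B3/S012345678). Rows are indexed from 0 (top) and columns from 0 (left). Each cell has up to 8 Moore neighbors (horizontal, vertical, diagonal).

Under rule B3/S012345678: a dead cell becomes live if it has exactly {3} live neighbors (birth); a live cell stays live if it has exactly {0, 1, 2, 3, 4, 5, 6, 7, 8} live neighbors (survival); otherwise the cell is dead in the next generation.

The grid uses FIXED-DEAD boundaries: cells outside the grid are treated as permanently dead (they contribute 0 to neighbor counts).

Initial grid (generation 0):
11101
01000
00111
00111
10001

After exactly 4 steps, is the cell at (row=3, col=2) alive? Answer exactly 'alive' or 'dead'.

Answer: alive

Derivation:
Simulating step by step:
Generation 0 (given above): 13 live cells
Generation 1: 17 live cells
11101
11001
01111
01111
10001
Generation 2: 21 live cells
11111
11001
01111
11111
11101
Generation 3: 21 live cells
11111
11001
01111
11111
11101
Generation 4: 21 live cells
11111
11001
01111
11111
11101

Cell (3,2) at generation 4: 1 -> alive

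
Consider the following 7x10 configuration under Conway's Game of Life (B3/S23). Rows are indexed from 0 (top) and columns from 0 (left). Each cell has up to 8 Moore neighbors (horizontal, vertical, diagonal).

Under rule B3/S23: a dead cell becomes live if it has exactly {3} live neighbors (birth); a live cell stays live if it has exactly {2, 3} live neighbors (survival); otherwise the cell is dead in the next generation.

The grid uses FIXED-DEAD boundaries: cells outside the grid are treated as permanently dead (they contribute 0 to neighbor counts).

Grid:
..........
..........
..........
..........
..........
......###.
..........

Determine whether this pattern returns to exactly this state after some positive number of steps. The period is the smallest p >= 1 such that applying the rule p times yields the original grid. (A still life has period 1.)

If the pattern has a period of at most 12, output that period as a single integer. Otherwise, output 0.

Answer: 2

Derivation:
Simulating and comparing each generation to the original:
Gen 0 (original, given above): 3 live cells
Gen 1: 3 live cells, differs from original
Gen 2: 3 live cells, MATCHES original -> period = 2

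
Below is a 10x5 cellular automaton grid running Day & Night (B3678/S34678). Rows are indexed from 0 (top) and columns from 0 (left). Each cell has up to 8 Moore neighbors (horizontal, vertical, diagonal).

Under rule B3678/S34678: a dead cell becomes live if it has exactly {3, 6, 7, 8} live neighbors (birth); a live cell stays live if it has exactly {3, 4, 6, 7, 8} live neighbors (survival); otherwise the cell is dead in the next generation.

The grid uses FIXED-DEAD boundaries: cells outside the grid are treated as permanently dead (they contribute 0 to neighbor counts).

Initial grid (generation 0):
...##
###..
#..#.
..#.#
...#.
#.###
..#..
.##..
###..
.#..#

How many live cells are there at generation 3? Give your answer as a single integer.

Simulating step by step:
Generation 0 (given above): 22 live cells
Generation 1: 20 live cells
.##..
.##.#
...#.
.....
.#...
.###.
..#..
#.##.
#.##.
###..
Generation 2: 16 live cells
.###.
.##..
..#..
.....
.....
.##..
.....
..##.
##.#.
.###.
Generation 3: 15 live cells
.##..
.#...
.#...
.....
.....
.....
.#.#.
.##..
.####
###..
Population at generation 3: 15

Answer: 15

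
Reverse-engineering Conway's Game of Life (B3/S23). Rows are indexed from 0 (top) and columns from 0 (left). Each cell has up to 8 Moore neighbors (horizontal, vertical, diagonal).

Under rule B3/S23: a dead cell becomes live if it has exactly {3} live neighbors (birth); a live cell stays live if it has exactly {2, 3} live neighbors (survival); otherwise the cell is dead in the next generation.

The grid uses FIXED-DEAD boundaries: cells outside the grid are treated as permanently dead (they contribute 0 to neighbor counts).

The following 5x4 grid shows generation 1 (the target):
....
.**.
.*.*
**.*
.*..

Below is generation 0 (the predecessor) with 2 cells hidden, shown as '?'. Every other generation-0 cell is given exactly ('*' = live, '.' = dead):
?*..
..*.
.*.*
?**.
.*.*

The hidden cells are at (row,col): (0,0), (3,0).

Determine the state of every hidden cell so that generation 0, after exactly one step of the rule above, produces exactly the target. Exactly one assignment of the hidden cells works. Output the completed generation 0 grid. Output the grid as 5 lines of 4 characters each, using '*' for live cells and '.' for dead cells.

Hidden generation-0 cells (in order): (0,0), (3,0).
A hidden cell only influences target cells in its own 3x3 neighborhood. Try each of the 2^2 = 4 assignments, step the completed generation 0 forward once under B3/S23, and compare with the target:
  (0,0)=. (3,0)=. -> step reproduces the target at every cell -> ACCEPT
  (0,0)=. (3,0)=* -> step gives (2,0)='*' but target has '.' -> reject
  (0,0)=* (3,0)=. -> step gives (0,1)='*' but target has '.' -> reject
  (0,0)=* (3,0)=* -> step gives (0,1)='*' but target has '.' -> reject
Unique solution: (0,0)=dead, (3,0)=dead.
Check: live-neighbor counts of every cell in the completed generation 0:
1121
2332
2352
3353
2241
Applying B3/S23 to generation 0 with these counts gives:
....
.**.
.*.*
**.*
.*..
which matches the target exactly.

Answer: .*..
..*.
.*.*
.**.
.*.*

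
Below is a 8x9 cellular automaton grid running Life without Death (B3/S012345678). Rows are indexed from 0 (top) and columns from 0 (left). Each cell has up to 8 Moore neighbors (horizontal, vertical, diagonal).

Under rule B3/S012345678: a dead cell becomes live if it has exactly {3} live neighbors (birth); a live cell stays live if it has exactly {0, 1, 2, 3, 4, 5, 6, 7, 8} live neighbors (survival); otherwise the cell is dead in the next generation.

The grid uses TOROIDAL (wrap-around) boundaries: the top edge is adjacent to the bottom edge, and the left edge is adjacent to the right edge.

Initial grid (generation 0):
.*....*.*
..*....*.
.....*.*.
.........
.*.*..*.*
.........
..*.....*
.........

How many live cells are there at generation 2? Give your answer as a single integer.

Simulating step by step:
Generation 0 (given above): 13 live cells
Generation 1: 23 live cells
.*....***
..*....**
.....***.
......**.
.*.*..*.*
*.*....*.
..*.....*
*......*.
Generation 2: 33 live cells
.*....***
*.*..*.**
.....***.
......***
****..*.*
*.**...*.
*.*....**
**....**.
Population at generation 2: 33

Answer: 33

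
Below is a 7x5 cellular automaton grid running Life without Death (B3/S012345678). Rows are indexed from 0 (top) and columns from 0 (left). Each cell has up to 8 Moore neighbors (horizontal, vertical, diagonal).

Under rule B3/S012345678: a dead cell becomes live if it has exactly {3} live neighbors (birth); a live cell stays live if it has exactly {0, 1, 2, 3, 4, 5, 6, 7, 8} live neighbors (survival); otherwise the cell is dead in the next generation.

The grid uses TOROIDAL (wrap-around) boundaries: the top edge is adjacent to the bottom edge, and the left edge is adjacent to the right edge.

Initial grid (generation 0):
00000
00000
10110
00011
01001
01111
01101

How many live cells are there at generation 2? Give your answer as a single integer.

Answer: 16

Derivation:
Simulating step by step:
Generation 0 (given above): 14 live cells
Generation 1: 15 live cells
00000
00000
10110
01011
01001
01111
01101
Generation 2: 16 live cells
00000
00000
11110
01011
01001
01111
01101
Population at generation 2: 16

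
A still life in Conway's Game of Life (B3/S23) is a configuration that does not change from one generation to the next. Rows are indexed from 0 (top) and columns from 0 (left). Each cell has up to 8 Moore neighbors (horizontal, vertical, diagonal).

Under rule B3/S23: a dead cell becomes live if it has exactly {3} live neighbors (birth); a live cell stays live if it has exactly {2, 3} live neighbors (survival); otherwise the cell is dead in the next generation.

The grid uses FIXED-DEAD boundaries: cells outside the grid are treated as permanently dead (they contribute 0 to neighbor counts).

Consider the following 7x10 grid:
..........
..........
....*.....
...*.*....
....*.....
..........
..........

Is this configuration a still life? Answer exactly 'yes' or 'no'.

Answer: yes

Derivation:
Compute generation 1 and compare to generation 0 (given above):
Generation 1:
..........
..........
....*.....
...*.*....
....*.....
..........
..........
The grids are IDENTICAL -> still life.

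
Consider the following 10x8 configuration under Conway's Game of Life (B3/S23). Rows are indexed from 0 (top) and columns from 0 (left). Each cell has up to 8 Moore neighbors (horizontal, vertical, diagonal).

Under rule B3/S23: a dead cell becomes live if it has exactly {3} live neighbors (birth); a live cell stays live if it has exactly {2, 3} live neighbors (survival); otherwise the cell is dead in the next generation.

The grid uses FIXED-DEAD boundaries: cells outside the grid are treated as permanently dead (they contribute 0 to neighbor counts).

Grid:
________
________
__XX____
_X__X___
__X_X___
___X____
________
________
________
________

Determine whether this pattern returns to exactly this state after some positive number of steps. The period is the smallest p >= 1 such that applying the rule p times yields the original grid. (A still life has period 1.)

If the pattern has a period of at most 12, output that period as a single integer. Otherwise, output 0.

Simulating and comparing each generation to the original:
Gen 0 (original, given above): 7 live cells
Gen 1: 7 live cells, MATCHES original -> period = 1

Answer: 1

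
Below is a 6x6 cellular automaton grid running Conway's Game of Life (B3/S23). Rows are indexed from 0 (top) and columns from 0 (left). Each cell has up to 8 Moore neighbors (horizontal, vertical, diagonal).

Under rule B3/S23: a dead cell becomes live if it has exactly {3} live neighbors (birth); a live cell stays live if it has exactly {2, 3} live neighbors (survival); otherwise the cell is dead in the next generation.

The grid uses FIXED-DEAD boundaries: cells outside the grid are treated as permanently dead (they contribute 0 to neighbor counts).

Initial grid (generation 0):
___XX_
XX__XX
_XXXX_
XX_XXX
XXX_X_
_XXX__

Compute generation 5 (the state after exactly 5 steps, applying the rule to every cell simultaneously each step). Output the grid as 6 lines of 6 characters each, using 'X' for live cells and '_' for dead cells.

Simulating step by step:
Generation 0 (given above): 22 live cells
Generation 1: 10 live cells
___XXX
XX___X
______
_____X
_____X
X__X__
Generation 2: 4 live cells
____XX
_____X
______
______
____X_
______
Generation 3: 4 live cells
____XX
____XX
______
______
______
______
Generation 4: 4 live cells
____XX
____XX
______
______
______
______
Generation 5: 4 live cells
(generation 5 grid is the final answer)

Answer: ____XX
____XX
______
______
______
______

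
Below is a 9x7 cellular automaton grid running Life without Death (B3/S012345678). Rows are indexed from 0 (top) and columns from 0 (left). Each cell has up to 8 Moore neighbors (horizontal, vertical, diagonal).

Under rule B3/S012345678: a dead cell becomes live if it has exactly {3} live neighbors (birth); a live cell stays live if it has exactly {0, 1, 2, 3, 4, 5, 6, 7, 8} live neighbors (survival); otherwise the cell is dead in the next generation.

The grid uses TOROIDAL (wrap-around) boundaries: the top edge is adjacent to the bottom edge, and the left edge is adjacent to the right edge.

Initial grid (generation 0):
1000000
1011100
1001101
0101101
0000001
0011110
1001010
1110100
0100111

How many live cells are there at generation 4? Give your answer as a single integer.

Answer: 37

Derivation:
Simulating step by step:
Generation 0 (given above): 29 live cells
Generation 1: 35 live cells
1010000
1011110
1001101
0111101
1000001
0011110
1001010
1110100
0111111
Generation 2: 37 live cells
1010000
1011110
1001101
0111101
1000001
1111110
1001010
1110100
0111111
Generation 3: 37 live cells
1010000
1011110
1001101
0111101
1000001
1111110
1001010
1110100
0111111
Generation 4: 37 live cells
1010000
1011110
1001101
0111101
1000001
1111110
1001010
1110100
0111111
Population at generation 4: 37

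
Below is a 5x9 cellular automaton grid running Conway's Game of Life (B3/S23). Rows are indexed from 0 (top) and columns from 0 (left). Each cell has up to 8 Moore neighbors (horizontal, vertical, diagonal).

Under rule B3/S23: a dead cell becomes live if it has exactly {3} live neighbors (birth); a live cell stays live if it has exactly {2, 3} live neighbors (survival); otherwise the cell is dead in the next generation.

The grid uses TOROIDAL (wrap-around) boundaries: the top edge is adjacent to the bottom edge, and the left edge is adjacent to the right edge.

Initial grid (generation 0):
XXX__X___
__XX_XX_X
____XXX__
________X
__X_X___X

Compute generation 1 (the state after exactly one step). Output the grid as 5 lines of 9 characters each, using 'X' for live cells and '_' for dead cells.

Simulating step by step:
Generation 0 (given above): 16 live cells
Generation 1: 18 live cells
(generation 1 grid is the final answer)

Answer: X____XXXX
X_XX___X_
___XX_X__
___XX__X_
__XX____X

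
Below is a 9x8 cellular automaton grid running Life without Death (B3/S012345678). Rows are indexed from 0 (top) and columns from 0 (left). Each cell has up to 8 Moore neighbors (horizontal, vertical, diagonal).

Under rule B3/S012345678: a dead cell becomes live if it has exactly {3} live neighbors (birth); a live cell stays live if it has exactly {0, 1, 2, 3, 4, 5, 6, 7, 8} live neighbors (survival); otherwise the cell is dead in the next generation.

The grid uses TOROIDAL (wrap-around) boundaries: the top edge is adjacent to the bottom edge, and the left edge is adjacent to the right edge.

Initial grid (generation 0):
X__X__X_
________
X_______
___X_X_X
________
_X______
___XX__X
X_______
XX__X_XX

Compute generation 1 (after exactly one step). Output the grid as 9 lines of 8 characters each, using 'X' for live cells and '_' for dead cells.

Simulating step by step:
Generation 0 (given above): 17 live cells
Generation 1: 27 live cells
(generation 1 grid is the final answer)

Answer: XX_X_XX_
_______X
X_______
___X_X_X
________
_X______
X__XX__X
XX_XXXX_
XX__XXXX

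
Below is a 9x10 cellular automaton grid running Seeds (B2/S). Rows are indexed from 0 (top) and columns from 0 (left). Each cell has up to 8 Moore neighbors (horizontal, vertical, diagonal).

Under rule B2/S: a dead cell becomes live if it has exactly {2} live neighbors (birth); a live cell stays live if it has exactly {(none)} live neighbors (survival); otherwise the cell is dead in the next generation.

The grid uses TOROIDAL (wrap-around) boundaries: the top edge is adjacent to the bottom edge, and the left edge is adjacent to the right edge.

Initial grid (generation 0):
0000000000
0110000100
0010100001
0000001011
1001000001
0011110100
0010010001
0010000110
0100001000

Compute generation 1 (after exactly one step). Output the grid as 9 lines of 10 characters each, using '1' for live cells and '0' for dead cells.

Answer: 1000001100
1000000010
0000011000
0110110100
0100000000
0000000000
0000000000
1001010001
0010000010

Derivation:
Simulating step by step:
Generation 0 (given above): 25 live cells
Generation 1: 19 live cells
(generation 1 grid is the final answer)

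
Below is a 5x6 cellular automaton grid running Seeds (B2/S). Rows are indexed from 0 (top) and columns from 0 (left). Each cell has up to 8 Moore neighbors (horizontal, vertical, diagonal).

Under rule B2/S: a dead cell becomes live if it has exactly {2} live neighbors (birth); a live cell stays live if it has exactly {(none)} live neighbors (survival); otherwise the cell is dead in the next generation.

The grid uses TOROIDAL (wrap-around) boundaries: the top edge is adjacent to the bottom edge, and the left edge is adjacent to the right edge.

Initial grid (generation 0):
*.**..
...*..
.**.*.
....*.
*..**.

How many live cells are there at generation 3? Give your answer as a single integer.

Simulating step by step:
Generation 0 (given above): 11 live cells
Generation 1: 4 live cells
......
*....*
.....*
*.....
......
Generation 2: 6 live cells
*....*
....*.
.*..*.
.....*
......
Generation 3: 8 live cells
....*.
.*.*..
*..*..
*...*.
....*.
Population at generation 3: 8

Answer: 8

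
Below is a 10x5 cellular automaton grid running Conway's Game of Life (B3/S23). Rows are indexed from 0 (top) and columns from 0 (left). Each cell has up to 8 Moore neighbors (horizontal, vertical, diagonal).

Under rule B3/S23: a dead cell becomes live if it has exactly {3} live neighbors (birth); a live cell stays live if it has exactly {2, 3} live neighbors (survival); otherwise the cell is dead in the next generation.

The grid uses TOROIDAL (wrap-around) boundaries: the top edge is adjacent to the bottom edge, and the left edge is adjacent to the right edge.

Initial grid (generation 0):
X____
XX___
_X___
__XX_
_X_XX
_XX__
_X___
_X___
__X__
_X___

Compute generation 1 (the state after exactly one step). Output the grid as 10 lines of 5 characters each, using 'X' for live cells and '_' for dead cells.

Simulating step by step:
Generation 0 (given above): 15 live cells
Generation 1: 21 live cells
(generation 1 grid is the final answer)

Answer: X____
XX___
XX___
XX_XX
XX__X
_X_X_
XX___
_XX__
_XX__
_X___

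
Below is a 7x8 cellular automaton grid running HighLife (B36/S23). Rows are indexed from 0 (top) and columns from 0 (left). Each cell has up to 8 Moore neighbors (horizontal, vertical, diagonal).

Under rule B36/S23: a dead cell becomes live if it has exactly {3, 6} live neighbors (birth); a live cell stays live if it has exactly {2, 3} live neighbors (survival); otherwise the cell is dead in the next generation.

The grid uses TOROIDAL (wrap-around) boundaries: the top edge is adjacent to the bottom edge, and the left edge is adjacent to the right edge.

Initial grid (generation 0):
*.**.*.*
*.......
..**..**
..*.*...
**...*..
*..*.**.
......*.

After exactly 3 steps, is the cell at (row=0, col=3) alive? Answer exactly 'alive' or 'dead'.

Simulating step by step:
Generation 0 (given above): 20 live cells
Generation 1: 32 live cells
**....**
*...*...
.***...*
*.*.****
****.***
**..***.
****....
Generation 2: 10 live cells
...*....
...*..*.
..*.....
...*....
....*...
.......*
...**..*
Generation 3: 11 live cells
..**....
..**....
..**....
...*....
........
...**...
...**...

Cell (0,3) at generation 3: 1 -> alive

Answer: alive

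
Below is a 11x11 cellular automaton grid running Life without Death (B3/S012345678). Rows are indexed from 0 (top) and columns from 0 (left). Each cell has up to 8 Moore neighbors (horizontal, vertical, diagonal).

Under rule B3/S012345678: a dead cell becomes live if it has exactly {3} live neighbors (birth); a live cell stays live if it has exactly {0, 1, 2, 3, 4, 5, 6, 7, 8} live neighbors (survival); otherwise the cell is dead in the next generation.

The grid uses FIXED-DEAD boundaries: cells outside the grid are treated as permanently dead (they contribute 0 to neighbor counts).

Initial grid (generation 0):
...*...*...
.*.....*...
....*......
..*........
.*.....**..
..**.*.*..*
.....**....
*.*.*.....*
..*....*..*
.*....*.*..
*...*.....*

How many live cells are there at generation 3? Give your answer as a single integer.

Simulating step by step:
Generation 0 (given above): 29 live cells
Generation 1: 43 live cells
...*...*...
.*.....*...
....*......
..*........
.*.*..***..
..****.**.*
.**..**....
*******...*
..**...*.**
.*....****.
*...*.....*
Generation 2: 58 live cells
...*...*...
.*.....*...
....*......
..**...*...
.*.*.*****.
..****.****
***..**..*.
********.**
*.**...*.**
.***..****.
*...*..****
Generation 3: 69 live cells
...*...*...
.*.....*...
..***......
..**.*.*...
.*.*.******
*.****.****
***..**..*.
********.**
*.**...*.**
*****.****.
*****.*****
Population at generation 3: 69

Answer: 69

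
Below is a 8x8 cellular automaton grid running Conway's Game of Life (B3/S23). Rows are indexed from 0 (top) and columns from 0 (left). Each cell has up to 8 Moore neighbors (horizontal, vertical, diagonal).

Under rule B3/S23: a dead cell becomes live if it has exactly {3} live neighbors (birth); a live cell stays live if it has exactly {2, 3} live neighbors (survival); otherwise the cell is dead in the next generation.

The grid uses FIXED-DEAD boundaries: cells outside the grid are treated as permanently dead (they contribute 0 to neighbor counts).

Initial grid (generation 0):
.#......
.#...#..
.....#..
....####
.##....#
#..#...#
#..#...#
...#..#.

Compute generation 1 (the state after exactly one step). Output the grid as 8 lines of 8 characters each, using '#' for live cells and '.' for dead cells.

Answer: ........
........
........
....##.#
.#####.#
#..#..##
..###.##
........

Derivation:
Simulating step by step:
Generation 0 (given above): 19 live cells
Generation 1: 18 live cells
(generation 1 grid is the final answer)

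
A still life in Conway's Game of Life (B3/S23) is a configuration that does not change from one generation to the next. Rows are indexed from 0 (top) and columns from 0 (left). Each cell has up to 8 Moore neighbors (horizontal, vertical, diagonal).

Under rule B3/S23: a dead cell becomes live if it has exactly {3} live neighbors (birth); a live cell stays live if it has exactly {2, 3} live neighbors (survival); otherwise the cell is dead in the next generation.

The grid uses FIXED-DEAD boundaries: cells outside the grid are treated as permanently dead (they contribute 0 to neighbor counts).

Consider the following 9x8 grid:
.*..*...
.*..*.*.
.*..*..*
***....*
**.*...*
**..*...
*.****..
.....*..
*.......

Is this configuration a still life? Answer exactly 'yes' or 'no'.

Answer: no

Derivation:
Compute generation 1 and compare to generation 0 (given above):
Generation 1:
.....*..
*****...
...*.***
...*..**
...*....
.....*..
*.**.*..
.*.*.*..
........
Cell (0,1) differs: gen0=1 vs gen1=0 -> NOT a still life.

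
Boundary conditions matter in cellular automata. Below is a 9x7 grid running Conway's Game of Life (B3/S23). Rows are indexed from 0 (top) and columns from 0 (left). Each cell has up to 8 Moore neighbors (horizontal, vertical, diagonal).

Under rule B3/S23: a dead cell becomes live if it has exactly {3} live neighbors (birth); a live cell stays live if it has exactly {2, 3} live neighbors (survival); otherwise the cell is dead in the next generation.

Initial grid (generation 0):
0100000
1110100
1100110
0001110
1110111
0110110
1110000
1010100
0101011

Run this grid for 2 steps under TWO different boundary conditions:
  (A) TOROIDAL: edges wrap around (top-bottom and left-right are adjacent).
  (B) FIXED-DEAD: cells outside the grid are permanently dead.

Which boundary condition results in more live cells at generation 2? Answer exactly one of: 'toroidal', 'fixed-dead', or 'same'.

Under TOROIDAL boundary, generation 2:
0000000
1010000
0001111
0000000
0000000
1000100
0001001
0000000
1010000
Population = 12

Under FIXED-DEAD boundary, generation 2:
0110100
1011100
0001100
0000000
0000010
0000101
0001001
1010001
0111010
Population = 21

Comparison: toroidal=12, fixed-dead=21 -> fixed-dead

Answer: fixed-dead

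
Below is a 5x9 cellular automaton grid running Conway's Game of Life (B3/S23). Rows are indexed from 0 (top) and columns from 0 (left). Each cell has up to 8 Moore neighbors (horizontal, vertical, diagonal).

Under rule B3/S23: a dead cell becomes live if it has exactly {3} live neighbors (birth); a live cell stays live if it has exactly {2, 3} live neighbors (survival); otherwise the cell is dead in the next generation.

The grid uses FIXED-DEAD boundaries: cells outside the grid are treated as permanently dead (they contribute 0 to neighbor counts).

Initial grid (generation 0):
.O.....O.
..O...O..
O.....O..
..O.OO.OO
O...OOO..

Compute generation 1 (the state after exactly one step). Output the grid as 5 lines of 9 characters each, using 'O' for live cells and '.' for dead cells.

Simulating step by step:
Generation 0 (given above): 15 live cells
Generation 1: 14 live cells
(generation 1 grid is the final answer)

Answer: .........
.O....OO.
.O.O..O..
.O.OO..O.
...OO.OO.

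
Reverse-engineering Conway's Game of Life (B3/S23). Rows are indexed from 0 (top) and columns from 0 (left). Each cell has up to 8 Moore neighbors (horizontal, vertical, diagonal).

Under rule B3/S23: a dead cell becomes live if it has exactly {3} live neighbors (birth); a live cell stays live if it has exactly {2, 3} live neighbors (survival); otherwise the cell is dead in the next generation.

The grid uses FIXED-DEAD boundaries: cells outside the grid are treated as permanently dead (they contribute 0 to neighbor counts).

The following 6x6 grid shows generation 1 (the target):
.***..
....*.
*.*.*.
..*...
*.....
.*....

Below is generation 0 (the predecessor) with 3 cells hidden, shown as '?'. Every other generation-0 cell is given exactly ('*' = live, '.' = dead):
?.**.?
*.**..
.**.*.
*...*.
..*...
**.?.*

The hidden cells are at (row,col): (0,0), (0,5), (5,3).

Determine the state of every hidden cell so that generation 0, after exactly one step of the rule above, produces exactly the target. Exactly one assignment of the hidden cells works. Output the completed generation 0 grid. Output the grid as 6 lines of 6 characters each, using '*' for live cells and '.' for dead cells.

Answer: ..**..
*.**..
.**.*.
*...*.
..*...
**...*

Derivation:
Hidden generation-0 cells (in order): (0,0), (0,5), (5,3).
A hidden cell only influences target cells in its own 3x3 neighborhood. Try each of the 2^3 = 8 assignments, step the completed generation 0 forward once under B3/S23, and compare with the target:
  (0,0)=. (0,5)=. (5,3)=. -> step reproduces the target at every cell -> ACCEPT
  (0,0)=. (0,5)=. (5,3)=* -> step gives (4,2)='*' but target has '.' -> reject
  (0,0)=. (0,5)=* (5,3)=. -> step gives (0,4)='*' but target has '.' -> reject
  (0,0)=. (0,5)=* (5,3)=* -> step gives (0,4)='*' but target has '.' -> reject
  (0,0)=* (0,5)=. (5,3)=. -> step gives (0,1)='.' but target has '*' -> reject
  (0,0)=* (0,5)=. (5,3)=* -> step gives (0,1)='.' but target has '*' -> reject
  (0,0)=* (0,5)=* (5,3)=. -> step gives (0,1)='.' but target has '*' -> reject
  (0,0)=* (0,5)=* (5,3)=* -> step gives (0,1)='.' but target has '*' -> reject
Unique solution: (0,0)=dead, (0,5)=dead, (5,3)=dead.
Check: live-neighbor counts of every cell in the completed generation 0:
133320
155531
343522
143412
341222
122110
Applying B3/S23 to generation 0 with these counts gives:
.***..
....*.
*.*.*.
..*...
*.....
.*....
which matches the target exactly.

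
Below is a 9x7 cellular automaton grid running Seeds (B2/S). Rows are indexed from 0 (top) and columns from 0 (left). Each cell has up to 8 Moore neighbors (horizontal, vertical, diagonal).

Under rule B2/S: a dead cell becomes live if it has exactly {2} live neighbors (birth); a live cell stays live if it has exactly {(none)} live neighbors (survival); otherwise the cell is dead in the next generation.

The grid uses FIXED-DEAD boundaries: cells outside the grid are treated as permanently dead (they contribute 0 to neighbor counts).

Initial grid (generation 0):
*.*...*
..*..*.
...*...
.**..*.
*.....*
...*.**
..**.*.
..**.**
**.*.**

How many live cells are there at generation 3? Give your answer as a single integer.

Answer: 7

Derivation:
Simulating step by step:
Generation 0 (given above): 26 live cells
Generation 1: 14 live cells
...*.*.
....*.*
.....**
*..**.*
...*...
.*.....
.*.....
*......
.......
Generation 2: 9 live cells
......*
...*...
.......
..*....
**...*.
*......
..*....
.*.....
.......
Generation 3: 7 live cells
.......
.......
..**...
*......
..*....
..*....
*......
..*....
.......
Population at generation 3: 7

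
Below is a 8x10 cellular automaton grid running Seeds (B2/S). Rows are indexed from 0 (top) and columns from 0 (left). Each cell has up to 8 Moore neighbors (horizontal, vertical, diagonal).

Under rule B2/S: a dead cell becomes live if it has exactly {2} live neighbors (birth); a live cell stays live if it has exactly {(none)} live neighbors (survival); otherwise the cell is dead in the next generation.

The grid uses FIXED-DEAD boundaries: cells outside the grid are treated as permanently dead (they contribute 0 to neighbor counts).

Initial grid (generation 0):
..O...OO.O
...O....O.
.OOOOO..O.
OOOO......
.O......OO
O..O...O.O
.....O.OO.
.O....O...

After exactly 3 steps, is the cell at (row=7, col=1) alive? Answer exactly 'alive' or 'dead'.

Simulating step by step:
Generation 0 (given above): 28 live cells
Generation 1: 17 live cells
...O......
..........
.......O.O
.....O.O..
....O..O..
.OO.O.....
OOO.O....O
.....O..O.
Generation 2: 12 live cells
..........
........O.
..........
....O.....
.OO.....O.
........O.
........O.
O.OOO....O
Generation 3: 14 live cells
..........
..........
..........
.OOO......
...O...O.O
.OO.......
.OO.O..O..
.O......O.

Cell (7,1) at generation 3: 1 -> alive

Answer: alive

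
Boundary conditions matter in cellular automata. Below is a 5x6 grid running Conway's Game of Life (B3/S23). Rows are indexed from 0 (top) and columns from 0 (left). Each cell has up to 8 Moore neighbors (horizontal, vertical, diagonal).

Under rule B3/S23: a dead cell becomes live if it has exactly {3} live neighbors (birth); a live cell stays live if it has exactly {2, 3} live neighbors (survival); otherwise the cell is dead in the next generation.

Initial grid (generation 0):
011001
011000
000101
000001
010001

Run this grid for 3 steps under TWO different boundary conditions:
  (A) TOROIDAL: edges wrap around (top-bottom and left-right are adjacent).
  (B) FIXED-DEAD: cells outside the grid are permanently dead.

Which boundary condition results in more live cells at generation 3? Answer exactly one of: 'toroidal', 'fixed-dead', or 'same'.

Under TOROIDAL boundary, generation 3:
000000
000000
100010
001010
000010
Population = 5

Under FIXED-DEAD boundary, generation 3:
011100
010011
000111
000000
000000
Population = 9

Comparison: toroidal=5, fixed-dead=9 -> fixed-dead

Answer: fixed-dead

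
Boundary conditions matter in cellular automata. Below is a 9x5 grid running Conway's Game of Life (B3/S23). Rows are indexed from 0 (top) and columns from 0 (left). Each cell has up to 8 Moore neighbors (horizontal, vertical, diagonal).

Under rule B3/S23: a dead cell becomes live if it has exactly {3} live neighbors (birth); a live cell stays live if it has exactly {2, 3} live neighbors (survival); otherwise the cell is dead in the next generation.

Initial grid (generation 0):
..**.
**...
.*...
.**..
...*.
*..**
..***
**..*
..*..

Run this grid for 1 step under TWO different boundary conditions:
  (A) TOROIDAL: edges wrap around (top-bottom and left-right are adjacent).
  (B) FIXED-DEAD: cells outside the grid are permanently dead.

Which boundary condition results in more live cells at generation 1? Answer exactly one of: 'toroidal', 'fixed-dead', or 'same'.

Answer: toroidal

Derivation:
Under TOROIDAL boundary, generation 1:
..**.
**...
.....
.**..
**.*.
*....
..*..
**..*
*.*.*
Population = 17

Under FIXED-DEAD boundary, generation 1:
.**..
**...
.....
.**..
.*.**
.....
*.*..
.*..*
.*...
Population = 14

Comparison: toroidal=17, fixed-dead=14 -> toroidal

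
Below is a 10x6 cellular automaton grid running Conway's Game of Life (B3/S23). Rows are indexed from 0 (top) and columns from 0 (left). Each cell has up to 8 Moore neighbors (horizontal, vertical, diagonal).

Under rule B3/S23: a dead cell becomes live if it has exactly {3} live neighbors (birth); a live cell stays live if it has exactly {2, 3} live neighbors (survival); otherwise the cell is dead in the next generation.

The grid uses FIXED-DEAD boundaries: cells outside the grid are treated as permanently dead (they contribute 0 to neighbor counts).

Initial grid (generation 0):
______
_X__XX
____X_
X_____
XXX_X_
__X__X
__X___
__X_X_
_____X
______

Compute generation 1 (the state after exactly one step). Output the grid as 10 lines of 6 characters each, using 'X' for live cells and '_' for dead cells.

Simulating step by step:
Generation 0 (given above): 15 live cells
Generation 1: 13 live cells
(generation 1 grid is the final answer)

Answer: ______
____XX
____XX
X__X__
X_XX__
__X___
_XX___
___X__
______
______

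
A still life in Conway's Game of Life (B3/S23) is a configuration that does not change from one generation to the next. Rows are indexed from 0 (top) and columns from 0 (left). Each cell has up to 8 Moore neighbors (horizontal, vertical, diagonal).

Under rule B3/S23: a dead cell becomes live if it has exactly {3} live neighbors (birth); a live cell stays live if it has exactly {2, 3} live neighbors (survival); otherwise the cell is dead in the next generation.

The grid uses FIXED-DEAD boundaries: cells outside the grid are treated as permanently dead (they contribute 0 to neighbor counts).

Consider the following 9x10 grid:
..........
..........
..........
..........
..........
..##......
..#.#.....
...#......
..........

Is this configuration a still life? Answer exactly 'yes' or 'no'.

Answer: yes

Derivation:
Compute generation 1 and compare to generation 0 (given above):
Generation 1:
..........
..........
..........
..........
..........
..##......
..#.#.....
...#......
..........
The grids are IDENTICAL -> still life.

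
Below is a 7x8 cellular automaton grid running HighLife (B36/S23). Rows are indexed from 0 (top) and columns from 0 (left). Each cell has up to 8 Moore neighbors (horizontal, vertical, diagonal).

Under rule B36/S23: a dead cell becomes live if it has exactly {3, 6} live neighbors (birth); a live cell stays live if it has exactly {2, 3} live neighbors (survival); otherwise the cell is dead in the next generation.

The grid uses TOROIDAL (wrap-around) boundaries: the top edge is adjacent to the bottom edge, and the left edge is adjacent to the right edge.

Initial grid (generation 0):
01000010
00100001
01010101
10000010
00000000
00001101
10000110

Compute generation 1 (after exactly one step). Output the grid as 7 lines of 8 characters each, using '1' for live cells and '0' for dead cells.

Simulating step by step:
Generation 0 (given above): 16 live cells
Generation 1: 21 live cells
(generation 1 grid is the final answer)

Answer: 11000110
01100001
01100001
10000011
00000111
00001101
10001000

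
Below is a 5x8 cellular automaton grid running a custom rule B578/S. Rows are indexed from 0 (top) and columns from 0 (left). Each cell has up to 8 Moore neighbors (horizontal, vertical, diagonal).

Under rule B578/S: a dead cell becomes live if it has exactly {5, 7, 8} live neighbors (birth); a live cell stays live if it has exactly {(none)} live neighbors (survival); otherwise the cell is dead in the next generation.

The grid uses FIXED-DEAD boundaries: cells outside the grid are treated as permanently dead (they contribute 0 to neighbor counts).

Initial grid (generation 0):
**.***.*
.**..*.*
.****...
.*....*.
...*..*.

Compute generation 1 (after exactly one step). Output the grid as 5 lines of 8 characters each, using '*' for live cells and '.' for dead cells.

Simulating step by step:
Generation 0 (given above): 18 live cells
Generation 1: 1 live cells
(generation 1 grid is the final answer)

Answer: ........
........
........
..*.....
........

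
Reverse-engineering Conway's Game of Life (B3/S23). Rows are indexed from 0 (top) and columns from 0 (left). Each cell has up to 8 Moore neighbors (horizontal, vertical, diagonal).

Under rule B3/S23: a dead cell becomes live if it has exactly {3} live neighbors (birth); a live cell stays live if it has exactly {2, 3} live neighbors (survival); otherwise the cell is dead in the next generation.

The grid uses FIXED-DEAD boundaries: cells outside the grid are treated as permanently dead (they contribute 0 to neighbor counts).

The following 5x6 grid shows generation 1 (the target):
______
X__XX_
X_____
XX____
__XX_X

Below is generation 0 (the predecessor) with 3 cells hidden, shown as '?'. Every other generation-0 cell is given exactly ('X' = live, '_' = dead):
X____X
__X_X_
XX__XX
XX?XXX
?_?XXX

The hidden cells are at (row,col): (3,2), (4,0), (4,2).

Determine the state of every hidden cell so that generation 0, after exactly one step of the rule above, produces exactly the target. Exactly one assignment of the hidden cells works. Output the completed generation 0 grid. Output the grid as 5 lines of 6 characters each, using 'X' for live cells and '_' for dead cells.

Hidden generation-0 cells (in order): (3,2), (4,0), (4,2).
A hidden cell only influences target cells in its own 3x3 neighborhood. Try each of the 2^3 = 8 assignments, step the completed generation 0 forward once under B3/S23, and compare with the target:
  (3,2)=_ (4,0)=_ (4,2)=_ -> step reproduces the target at every cell -> ACCEPT
  (3,2)=_ (4,0)=_ (4,2)=X -> step gives (3,1)='_' but target has 'X' -> reject
  (3,2)=_ (4,0)=X (4,2)=_ -> step gives (3,0)='_' but target has 'X' -> reject
  (3,2)=_ (4,0)=X (4,2)=X -> step gives (3,0)='_' but target has 'X' -> reject
  (3,2)=X (4,0)=_ (4,2)=_ -> step gives (3,1)='_' but target has 'X' -> reject
  (3,2)=X (4,0)=_ (4,2)=X -> step gives (3,1)='_' but target has 'X' -> reject
  (3,2)=X (4,0)=X (4,2)=_ -> step gives (3,0)='_' but target has 'X' -> reject
  (3,2)=X (4,0)=X (4,2)=X -> step gives (3,0)='_' but target has 'X' -> reject
Unique solution: (3,2)=dead, (4,0)=dead, (4,2)=dead.
Check: live-neighbor counts of every cell in the completed generation 0:
021221
341334
344554
334475
223353
Applying B3/S23 to generation 0 with these counts gives:
______
X__XX_
X_____
XX____
__XX_X
which matches the target exactly.

Answer: X____X
__X_X_
XX__XX
XX_XXX
___XXX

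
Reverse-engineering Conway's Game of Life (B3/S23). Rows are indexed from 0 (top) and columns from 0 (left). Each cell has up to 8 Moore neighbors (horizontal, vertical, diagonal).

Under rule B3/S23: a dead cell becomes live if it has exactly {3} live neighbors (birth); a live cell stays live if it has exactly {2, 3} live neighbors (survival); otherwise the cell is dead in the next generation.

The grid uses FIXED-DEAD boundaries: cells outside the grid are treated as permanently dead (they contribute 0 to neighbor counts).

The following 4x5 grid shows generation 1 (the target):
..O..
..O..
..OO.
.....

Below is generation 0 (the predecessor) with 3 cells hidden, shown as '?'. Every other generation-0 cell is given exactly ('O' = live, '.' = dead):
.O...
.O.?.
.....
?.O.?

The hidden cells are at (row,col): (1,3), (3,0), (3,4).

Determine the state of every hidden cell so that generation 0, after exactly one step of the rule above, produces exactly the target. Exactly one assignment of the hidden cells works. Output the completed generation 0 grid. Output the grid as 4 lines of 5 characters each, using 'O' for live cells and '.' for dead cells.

Hidden generation-0 cells (in order): (1,3), (3,0), (3,4).
A hidden cell only influences target cells in its own 3x3 neighborhood. Try each of the 2^3 = 8 assignments, step the completed generation 0 forward once under B3/S23, and compare with the target:
  (1,3)=. (3,0)=. (3,4)=. -> step gives (0,2)='.' but target has 'O' -> reject
  (1,3)=. (3,0)=. (3,4)=O -> step gives (0,2)='.' but target has 'O' -> reject
  (1,3)=. (3,0)=O (3,4)=. -> step gives (0,2)='.' but target has 'O' -> reject
  (1,3)=. (3,0)=O (3,4)=O -> step gives (0,2)='.' but target has 'O' -> reject
  (1,3)=O (3,0)=. (3,4)=. -> step gives (2,3)='.' but target has 'O' -> reject
  (1,3)=O (3,0)=. (3,4)=O -> step reproduces the target at every cell -> ACCEPT
  (1,3)=O (3,0)=O (3,4)=. -> step gives (2,1)='O' but target has '.' -> reject
  (1,3)=O (3,0)=O (3,4)=O -> step gives (2,1)='O' but target has '.' -> reject
Unique solution: (1,3)=live, (3,0)=dead, (3,4)=live.
Check: live-neighbor counts of every cell in the completed generation 0:
21311
21301
12332
01020
Applying B3/S23 to generation 0 with these counts gives:
..O..
..O..
..OO.
.....
which matches the target exactly.

Answer: .O...
.O.O.
.....
..O.O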